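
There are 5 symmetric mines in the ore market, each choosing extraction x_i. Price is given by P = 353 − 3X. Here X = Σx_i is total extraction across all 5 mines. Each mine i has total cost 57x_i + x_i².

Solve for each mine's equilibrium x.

A representative mine's profit is π_i = x_i(353 − 3X) − 57x_i − x_i², with X = x_i + Σ_{j≠i} x_j.
First-order condition: 296 − 8x_i − 3Σ_{j≠i} x_j = 0.
Imposing symmetry (x_j = x for all j) turns Σ_{j≠i} x_j into 4x, so 296 = 20x and x = 14.8.

14.8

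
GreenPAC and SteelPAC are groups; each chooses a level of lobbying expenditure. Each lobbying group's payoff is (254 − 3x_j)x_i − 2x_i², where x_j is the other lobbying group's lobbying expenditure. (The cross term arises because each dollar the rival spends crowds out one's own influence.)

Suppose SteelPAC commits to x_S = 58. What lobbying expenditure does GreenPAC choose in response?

GreenPAC's payoff is (254 − 3x_S)x_G − 2x_G².
∂π/∂x_G = 254 − 3x_S − 4x_G = 0, so x_G = 63.5 − 0.75x_S.
At x_S = 58: x_G = 63.5 − 0.75·58 = 20.

20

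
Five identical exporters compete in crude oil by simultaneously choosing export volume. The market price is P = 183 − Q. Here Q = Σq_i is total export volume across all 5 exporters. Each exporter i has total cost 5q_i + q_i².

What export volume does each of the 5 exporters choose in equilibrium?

A representative exporter's profit is π_i = q_i(183 − Q) − 5q_i − q_i², with Q = q_i + Σ_{j≠i} q_j.
First-order condition: 178 − 4q_i − Σ_{j≠i} q_j = 0.
In a symmetric equilibrium every exporter chooses the same q, so Σ_{j≠i} q_j = 4q. The condition becomes 178 − 8q = 0, giving q = 178/8 = 22.25.

22.25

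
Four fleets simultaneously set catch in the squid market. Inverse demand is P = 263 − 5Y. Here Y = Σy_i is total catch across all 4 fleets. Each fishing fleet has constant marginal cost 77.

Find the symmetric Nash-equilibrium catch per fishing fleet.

A representative fishing fleet's profit is π_i = y_i(263 − 5Y) − 77y_i, with Y = y_i + Σ_{j≠i} y_j.
First-order condition: 186 − 10y_i − 5Σ_{j≠i} y_j = 0.
In a symmetric equilibrium every fishing fleet chooses the same y, so Σ_{j≠i} y_j = 3y. The condition becomes 186 − 25y = 0, giving y = 186/25 = 7.44.

7.44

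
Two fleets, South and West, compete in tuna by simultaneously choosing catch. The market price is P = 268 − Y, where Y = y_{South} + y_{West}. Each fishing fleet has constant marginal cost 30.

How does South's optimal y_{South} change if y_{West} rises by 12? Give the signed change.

-6

Fishing fleet South's profit: π = y_{South}(268 − (y_{South} + y_{West})) − 30y_{South}.
∂π/∂y_{South} = 238 − 2y_{South} − y_{West} = 0, so y_{South} = 119 − 0.5y_{West}.
The reaction-function slope is −0.5, so a 12-unit rise in y_{West} moves y_{South} by −0.5 × 12 = −6. South's best response falls — the actions are strategic substitutes.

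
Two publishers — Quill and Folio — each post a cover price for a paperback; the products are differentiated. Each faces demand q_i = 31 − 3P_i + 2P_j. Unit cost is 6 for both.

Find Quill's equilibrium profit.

117.1875

Quill's profit: π = (P_{Quill} − 6)(31 − 3P_{Quill} + 2P_{Folio}).
∂π/∂P_{Quill} = 49 − 6P_{Quill} + 2P_{Folio} = 0 ⇒ P_{Quill} = 49/6 + (1/3)P_{Folio}.
Setting P_{Quill} = P_{Folio} in the reaction function: P_{Quill} = 49/6 + (1/3)P_{Quill}, so P_{Quill} = (49/6) / (2/3) = 12.25.
q_{Quill} = 31 − 3·12.25 + 2·12.25 = 18.75.
Profit = (12.25 − 6)·18.75 = 117.1875.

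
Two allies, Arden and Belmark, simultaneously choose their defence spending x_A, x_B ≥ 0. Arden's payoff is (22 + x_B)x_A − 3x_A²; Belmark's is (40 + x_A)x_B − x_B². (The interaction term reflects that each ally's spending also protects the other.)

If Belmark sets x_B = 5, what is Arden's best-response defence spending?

Expanding Arden's payoff: 22x_A + x_Bx_A − 3x_A².
∂π/∂x_A = 22 + x_B − 6x_A = 0, so x_A = 11/3 + (1/6)x_B.
At x_B = 5: x_A = 11/3 + (1/6)·5 = 4.5.

4.5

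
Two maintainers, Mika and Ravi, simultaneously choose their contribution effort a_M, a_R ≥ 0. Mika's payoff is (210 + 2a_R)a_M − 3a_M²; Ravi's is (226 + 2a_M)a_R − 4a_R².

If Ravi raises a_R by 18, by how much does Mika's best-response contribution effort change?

Expanding Mika's payoff: 210a_M + 2a_Ra_M − 3a_M².
∂π/∂a_M = 210 + 2a_R − 6a_M = 0, so a_M = 35 + (1/3)a_R.
The reaction-function slope is 1/3, so an 18-unit rise in a_R moves a_M by 1/3 × 18 = 6. Mika's best response rises — the actions are strategic complements.

6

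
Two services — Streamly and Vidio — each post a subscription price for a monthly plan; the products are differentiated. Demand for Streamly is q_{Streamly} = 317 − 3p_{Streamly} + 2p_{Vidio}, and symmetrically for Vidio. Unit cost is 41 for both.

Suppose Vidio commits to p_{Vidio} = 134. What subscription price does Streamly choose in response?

118

Streamly's profit: π = (p_{Streamly} − 41)(317 − 3p_{Streamly} + 2p_{Vidio}).
∂π/∂p_{Streamly} = 440 − 6p_{Streamly} + 2p_{Vidio} = 0 ⇒ p_{Streamly} = 220/3 + (1/3)p_{Vidio}.
At p_{Vidio} = 134: p_{Streamly} = 220/3 + (1/3)·134 = 118.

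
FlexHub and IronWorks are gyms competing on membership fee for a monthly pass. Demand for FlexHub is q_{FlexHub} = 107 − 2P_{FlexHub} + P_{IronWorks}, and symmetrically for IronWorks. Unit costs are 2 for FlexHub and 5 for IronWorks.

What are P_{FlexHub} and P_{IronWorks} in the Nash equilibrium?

FlexHub's profit: π = (P_{FlexHub} − 2)(107 − 2P_{FlexHub} + P_{IronWorks}).
∂π/∂P_{FlexHub} = 111 − 4P_{FlexHub} + P_{IronWorks} = 0 ⇒ P_{FlexHub} = 27.75 + 0.25P_{IronWorks}.
Similarly P_{IronWorks} = 29.25 + 0.25P_{FlexHub}.
Solving the two reaction functions simultaneously: (1 − (0.25)(0.25))P_{FlexHub} = 27.75 + 0.25·29.25, so 0.9375P_{FlexHub} = 35.0625 and P_{FlexHub} = 37.4.
Then P_{IronWorks} = 29.25 + 0.25·37.4 = 38.6.

37.4, 38.6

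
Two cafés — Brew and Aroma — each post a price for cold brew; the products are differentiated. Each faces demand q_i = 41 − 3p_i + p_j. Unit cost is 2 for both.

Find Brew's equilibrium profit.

164.28

Brew's profit: π = (p_{Brew} − 2)(41 − 3p_{Brew} + p_{Aroma}).
∂π/∂p_{Brew} = 47 − 6p_{Brew} + p_{Aroma} = 0 ⇒ p_{Brew} = 47/6 + (1/6)p_{Aroma}.
The game is symmetric, so in equilibrium p_{Aroma} = p_{Brew}: the reaction function gives (5/6)p_{Brew} = 47/6, hence p_{Brew} = 9.4.
q_{Brew} = 41 − 3·9.4 + 9.4 = 22.2.
Profit = (9.4 − 2)·22.2 = 164.28.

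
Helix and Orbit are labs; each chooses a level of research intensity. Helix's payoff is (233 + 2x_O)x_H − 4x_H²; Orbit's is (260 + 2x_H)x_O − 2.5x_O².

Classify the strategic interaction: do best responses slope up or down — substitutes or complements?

Expanding Helix's payoff: 233x_H + 2x_Ox_H − 4x_H².
∂π/∂x_H = 233 + 2x_O − 8x_H = 0, so x_H = 29.125 + 0.25x_O.
The best-response slope dx_H/dx_O = 0.25 > 0: the reaction function is upward-sloping, so the choices are strategic complements.

strategic complements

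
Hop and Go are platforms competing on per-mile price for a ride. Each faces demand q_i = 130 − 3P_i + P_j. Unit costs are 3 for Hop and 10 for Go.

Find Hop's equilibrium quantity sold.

76.2

Hop's profit: π = (P_{Hop} − 3)(130 − 3P_{Hop} + P_{Go}).
∂π/∂P_{Hop} = 139 − 6P_{Hop} + P_{Go} = 0 ⇒ P_{Hop} = 139/6 + (1/6)P_{Go}.
Similarly P_{Go} = 80/3 + (1/6)P_{Hop}.
Substituting the second reaction function into the first: P_{Hop} = 139/6 + (1/6)(80/3 + (1/6)P_{Hop}), which gives (35/36)P_{Hop} = 497/18 ⇒ P_{Hop} = 28.4.
Then P_{Go} = 80/3 + (1/6)·28.4 = 31.4.
q_{Hop} = 130 − 3·28.4 + 31.4 = 76.2.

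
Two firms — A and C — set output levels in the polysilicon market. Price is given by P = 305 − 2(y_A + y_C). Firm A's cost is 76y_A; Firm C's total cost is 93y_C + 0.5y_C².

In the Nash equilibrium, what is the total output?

69.4375

Firm A's profit: π = y_A(305 − 2(y_A + y_C)) − 76y_A.
∂π/∂y_A = 229 − 4y_A − 2y_C = 0, so y_A = 57.25 − 0.5y_C.
For C: ∂π/∂y_C = 212 − 5y_C − 2y_A = 0 ⇒ y_C = 42.4 − 0.4y_A.
Plugging y_C into A's best response: y_A = 57.25 − 0.5(42.4 − 0.4y_A) ⇒ 0.8y_A = 36.05, so y_A = 45.0625.
Then y_C = 42.4 − 0.4·45.0625 = 24.375.
Total output: 45.0625 + 24.375 = 69.4375.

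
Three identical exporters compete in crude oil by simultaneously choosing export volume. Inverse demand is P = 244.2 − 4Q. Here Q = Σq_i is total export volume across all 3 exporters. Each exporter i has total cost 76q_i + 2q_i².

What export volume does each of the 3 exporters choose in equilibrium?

8.41

A representative exporter's profit is π_i = q_i(244.2 − 4Q) − 76q_i − 2q_i², with Q = q_i + Σ_{j≠i} q_j.
First-order condition: 168.2 − 12q_i − 4Σ_{j≠i} q_j = 0.
With identical exporters, set every q_j = q: then 168.2 − 12q − 8q = 0, i.e. q = 168.2/20 = 8.41.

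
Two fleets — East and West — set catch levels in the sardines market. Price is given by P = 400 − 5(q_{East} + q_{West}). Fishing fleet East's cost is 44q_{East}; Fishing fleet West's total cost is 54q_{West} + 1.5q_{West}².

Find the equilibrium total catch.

Fishing fleet East's profit: π = q_{East}(400 − 5(q_{East} + q_{West})) − 44q_{East}.
∂π/∂q_{East} = 356 − 10q_{East} − 5q_{West} = 0, so q_{East} = 35.6 − 0.5q_{West}.
For West: ∂π/∂q_{West} = 346 − 13q_{West} − 5q_{East} = 0 ⇒ q_{West} = 346/13 − (5/13)q_{East}.
Substituting the second reaction function into the first: q_{East} = 35.6 − 0.5(346/13 − (5/13)q_{East}), which gives (21/26)q_{East} = 1449/65 ⇒ q_{East} = 27.6.
Then q_{West} = 346/13 − (5/13)·27.6 = 16.
Total catch: 27.6 + 16 = 43.6.

43.6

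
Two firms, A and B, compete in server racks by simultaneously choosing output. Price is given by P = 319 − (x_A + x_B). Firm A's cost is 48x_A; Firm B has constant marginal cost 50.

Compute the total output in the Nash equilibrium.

Firm A's profit: π = x_A(319 − (x_A + x_B)) − 48x_A.
∂π/∂x_A = 271 − 2x_A − x_B = 0, so x_A = 135.5 − 0.5x_B.
By the same steps for B: x_B = 134.5 − 0.5x_A.
Plugging x_B into A's best response: x_A = 135.5 − 0.5(134.5 − 0.5x_A) ⇒ 0.75x_A = 68.25, so x_A = 91.
Then x_B = 134.5 − 0.5·91 = 89.
Total output: 91 + 89 = 180.

180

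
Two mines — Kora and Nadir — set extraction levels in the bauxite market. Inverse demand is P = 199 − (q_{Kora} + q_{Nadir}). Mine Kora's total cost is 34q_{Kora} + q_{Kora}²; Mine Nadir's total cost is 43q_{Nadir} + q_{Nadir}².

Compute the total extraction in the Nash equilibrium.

64.2

Mine Kora's profit: π = q_{Kora}(199 − (q_{Kora} + q_{Nadir})) − 34q_{Kora} − q_{Kora}².
∂π/∂q_{Kora} = 165 − 4q_{Kora} − q_{Nadir} = 0, so q_{Kora} = 41.25 − 0.25q_{Nadir}.
By the same steps for Nadir: q_{Nadir} = 39 − 0.25q_{Kora}.
Solving the two reaction functions simultaneously: (1 − (−0.25)(−0.25))q_{Kora} = 41.25 − 0.25·39, so 0.9375q_{Kora} = 31.5 and q_{Kora} = 33.6.
Then q_{Nadir} = 39 − 0.25·33.6 = 30.6.
Total extraction: 33.6 + 30.6 = 64.2.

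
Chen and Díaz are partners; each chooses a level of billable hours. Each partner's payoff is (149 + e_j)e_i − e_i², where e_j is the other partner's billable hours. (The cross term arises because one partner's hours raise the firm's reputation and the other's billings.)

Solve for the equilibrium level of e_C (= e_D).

Chen's payoff is (149 + e_D)e_C − e_C².
∂π/∂e_C = 149 + e_D − 2e_C = 0, so e_C = 74.5 + 0.5e_D.
Setting e_C = e_D in the reaction function: e_C = 74.5 + 0.5e_C, so e_C = 74.5 / 0.5 = 149.

149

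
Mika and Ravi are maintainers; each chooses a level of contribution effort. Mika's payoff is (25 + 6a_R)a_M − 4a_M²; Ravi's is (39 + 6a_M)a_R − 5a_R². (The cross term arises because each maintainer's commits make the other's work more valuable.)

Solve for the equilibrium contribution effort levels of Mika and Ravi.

11, 10.5

Expanding Mika's payoff: 25a_M + 6a_Ra_M − 4a_M².
∂π/∂a_M = 25 + 6a_R − 8a_M = 0, so a_M = 3.125 + 0.75a_R.
Likewise for Ravi: a_R = 3.9 + 0.6a_M.
Substituting the second reaction function into the first: a_M = 3.125 + 0.75(3.9 + 0.6a_M), which gives 0.55a_M = 6.05 ⇒ a_M = 11.
Then a_R = 3.9 + 0.6·11 = 10.5.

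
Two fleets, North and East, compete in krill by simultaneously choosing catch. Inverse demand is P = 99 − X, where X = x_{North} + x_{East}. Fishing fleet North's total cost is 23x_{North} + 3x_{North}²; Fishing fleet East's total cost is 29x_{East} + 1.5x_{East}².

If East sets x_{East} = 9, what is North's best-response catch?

8.375

Fishing fleet North's profit: π = x_{North}(99 − (x_{North} + x_{East})) − 23x_{North} − 3x_{North}².
∂π/∂x_{North} = 76 − 8x_{North} − x_{East} = 0, so x_{North} = 9.5 − 0.125x_{East}.
At x_{East} = 9: x_{North} = 9.5 − 0.125·9 = 8.375.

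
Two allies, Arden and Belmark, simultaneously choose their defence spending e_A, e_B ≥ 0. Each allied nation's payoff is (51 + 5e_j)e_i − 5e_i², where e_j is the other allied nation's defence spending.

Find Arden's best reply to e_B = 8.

Arden's payoff is (51 + 5e_B)e_A − 5e_A².
∂π/∂e_A = 51 + 5e_B − 10e_A = 0, so e_A = 5.1 + 0.5e_B.
At e_B = 8: e_A = 5.1 + 0.5·8 = 9.1.

9.1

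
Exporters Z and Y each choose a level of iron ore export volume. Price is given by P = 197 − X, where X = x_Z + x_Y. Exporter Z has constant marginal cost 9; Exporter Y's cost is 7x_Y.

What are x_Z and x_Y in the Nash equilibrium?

Exporter Z's profit: π = x_Z(197 − (x_Z + x_Y)) − 9x_Z.
∂π/∂x_Z = 188 − 2x_Z − x_Y = 0, so x_Z = 94 − 0.5x_Y.
By the same steps for Y: x_Y = 95 − 0.5x_Z.
Substituting the second reaction function into the first: x_Z = 94 − 0.5(95 − 0.5x_Z), which gives 0.75x_Z = 46.5 ⇒ x_Z = 62.
Then x_Y = 95 − 0.5·62 = 64.

62, 64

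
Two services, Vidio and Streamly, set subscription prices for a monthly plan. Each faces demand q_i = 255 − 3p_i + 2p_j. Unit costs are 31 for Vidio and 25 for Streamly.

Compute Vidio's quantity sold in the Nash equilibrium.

164.625

Vidio's profit: π = (p_{Vidio} − 31)(255 − 3p_{Vidio} + 2p_{Streamly}).
∂π/∂p_{Vidio} = 348 − 6p_{Vidio} + 2p_{Streamly} = 0 ⇒ p_{Vidio} = 58 + (1/3)p_{Streamly}.
Similarly p_{Streamly} = 55 + (1/3)p_{Vidio}.
Plugging p_{Streamly} into Vidio's best response: p_{Vidio} = 58 + (1/3)(55 + (1/3)p_{Vidio}) ⇒ (8/9)p_{Vidio} = 229/3, so p_{Vidio} = 85.875.
Then p_{Streamly} = 55 + (1/3)·85.875 = 83.625.
q_{Vidio} = 255 − 3·85.875 + 2·83.625 = 164.625.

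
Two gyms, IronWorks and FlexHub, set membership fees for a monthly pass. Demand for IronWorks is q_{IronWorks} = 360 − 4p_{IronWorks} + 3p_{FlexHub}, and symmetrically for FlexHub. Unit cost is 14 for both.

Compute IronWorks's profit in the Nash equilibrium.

IronWorks's profit: π = (p_{IronWorks} − 14)(360 − 4p_{IronWorks} + 3p_{FlexHub}).
∂π/∂p_{IronWorks} = 416 − 8p_{IronWorks} + 3p_{FlexHub} = 0 ⇒ p_{IronWorks} = 52 + 0.375p_{FlexHub}.
Setting p_{IronWorks} = p_{FlexHub} in the reaction function: p_{IronWorks} = 52 + 0.375p_{IronWorks}, so p_{IronWorks} = 52 / 0.625 = 83.2.
q_{IronWorks} = 360 − 4·83.2 + 3·83.2 = 276.8.
Profit = (83.2 − 14)·276.8 = 19154.56.

19154.56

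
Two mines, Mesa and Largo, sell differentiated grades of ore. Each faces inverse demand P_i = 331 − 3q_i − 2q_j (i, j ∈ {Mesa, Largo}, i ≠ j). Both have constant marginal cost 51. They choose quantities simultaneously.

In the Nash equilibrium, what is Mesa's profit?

3675

Mine Mesa's profit: π = q_{Mesa}(331 − 3q_{Mesa} − 2q_{Largo}) − 51q_{Mesa}.
∂π/∂q_{Mesa} = 280 − 6q_{Mesa} − 2q_{Largo} = 0 ⇒ q_{Mesa} = 140/3 − (1/3)q_{Largo}.
By symmetry q_{Largo} = q_{Mesa}; substituting into the reaction function, (4/3)q_{Mesa} = 140/3 and q_{Mesa} = 35.
P_{Mesa} = 331 − 3·35 − 2·35 = 156.
Profit = (156 − 51)·35 = 3675.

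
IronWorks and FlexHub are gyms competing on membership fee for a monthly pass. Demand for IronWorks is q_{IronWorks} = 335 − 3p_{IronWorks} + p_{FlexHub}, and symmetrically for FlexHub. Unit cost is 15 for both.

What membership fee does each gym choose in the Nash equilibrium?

76

IronWorks's profit: π = (p_{IronWorks} − 15)(335 − 3p_{IronWorks} + p_{FlexHub}).
∂π/∂p_{IronWorks} = 380 − 6p_{IronWorks} + p_{FlexHub} = 0 ⇒ p_{IronWorks} = 190/3 + (1/6)p_{FlexHub}.
The game is symmetric, so in equilibrium p_{FlexHub} = p_{IronWorks}: the reaction function gives (5/6)p_{IronWorks} = 190/3, hence p_{IronWorks} = 76.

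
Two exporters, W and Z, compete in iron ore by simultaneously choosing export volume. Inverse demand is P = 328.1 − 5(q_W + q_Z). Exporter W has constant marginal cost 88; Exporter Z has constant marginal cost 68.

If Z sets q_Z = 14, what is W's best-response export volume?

17.01

Exporter W's profit: π = q_W(328.1 − 5(q_W + q_Z)) − 88q_W.
∂π/∂q_W = 240.1 − 10q_W − 5q_Z = 0, so q_W = 24.01 − 0.5q_Z.
At q_Z = 14: q_W = 24.01 − 0.5·14 = 17.01.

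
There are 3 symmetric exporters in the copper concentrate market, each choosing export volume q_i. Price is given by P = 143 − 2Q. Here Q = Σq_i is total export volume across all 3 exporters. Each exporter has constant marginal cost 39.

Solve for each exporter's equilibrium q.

13

A representative exporter's profit is π_i = q_i(143 − 2Q) − 39q_i, with Q = q_i + Σ_{j≠i} q_j.
First-order condition: 104 − 4q_i − 2Σ_{j≠i} q_j = 0.
With identical exporters, set every q_j = q: then 104 − 4q − 4q = 0, i.e. q = 104/8 = 13.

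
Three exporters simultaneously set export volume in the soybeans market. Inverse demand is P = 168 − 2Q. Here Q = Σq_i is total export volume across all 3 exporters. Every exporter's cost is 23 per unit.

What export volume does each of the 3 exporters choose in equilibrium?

18.125

A representative exporter's profit is π_i = q_i(168 − 2Q) − 23q_i, with Q = q_i + Σ_{j≠i} q_j.
First-order condition: 145 − 4q_i − 2Σ_{j≠i} q_j = 0.
With identical exporters, set every q_j = q: then 145 − 4q − 4q = 0, i.e. q = 145/8 = 18.125.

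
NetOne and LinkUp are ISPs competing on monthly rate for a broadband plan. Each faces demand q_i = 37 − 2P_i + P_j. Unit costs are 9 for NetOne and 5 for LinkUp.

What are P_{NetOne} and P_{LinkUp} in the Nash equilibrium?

NetOne's profit: π = (P_{NetOne} − 9)(37 − 2P_{NetOne} + P_{LinkUp}).
∂π/∂P_{NetOne} = 55 − 4P_{NetOne} + P_{LinkUp} = 0 ⇒ P_{NetOne} = 13.75 + 0.25P_{LinkUp}.
Similarly P_{LinkUp} = 11.75 + 0.25P_{NetOne}.
Solving the two reaction functions simultaneously: (1 − (0.25)(0.25))P_{NetOne} = 13.75 + 0.25·11.75, so 0.9375P_{NetOne} = 16.6875 and P_{NetOne} = 17.8.
Then P_{LinkUp} = 11.75 + 0.25·17.8 = 16.2.

17.8, 16.2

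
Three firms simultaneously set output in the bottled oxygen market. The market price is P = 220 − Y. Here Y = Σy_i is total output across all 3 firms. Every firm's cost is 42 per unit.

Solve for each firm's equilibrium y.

A representative firm's profit is π_i = y_i(220 − Y) − 42y_i, with Y = y_i + Σ_{j≠i} y_j.
First-order condition: 178 − 2y_i − Σ_{j≠i} y_j = 0.
With identical firms, set every y_j = y: then 178 − 2y − 2y = 0, i.e. y = 178/4 = 44.5.

44.5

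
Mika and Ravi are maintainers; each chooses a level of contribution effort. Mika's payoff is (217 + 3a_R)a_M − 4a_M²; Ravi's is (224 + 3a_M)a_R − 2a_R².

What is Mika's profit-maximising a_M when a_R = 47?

Expanding Mika's payoff: 217a_M + 3a_Ra_M − 4a_M².
∂π/∂a_M = 217 + 3a_R − 8a_M = 0, so a_M = 27.125 + 0.375a_R.
At a_R = 47: a_M = 27.125 + 0.375·47 = 44.75.

44.75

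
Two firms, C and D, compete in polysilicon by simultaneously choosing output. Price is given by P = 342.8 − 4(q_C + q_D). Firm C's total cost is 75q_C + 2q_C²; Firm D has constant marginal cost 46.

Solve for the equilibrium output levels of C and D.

Firm C's profit: π = q_C(342.8 − 4(q_C + q_D)) − 75q_C − 2q_C².
∂π/∂q_C = 267.8 − 12q_C − 4q_D = 0, so q_C = 1339/60 − (1/3)q_D.
For D: ∂π/∂q_D = 296.8 − 8q_D − 4q_C = 0 ⇒ q_D = 37.1 − 0.5q_C.
Plugging q_D into C's best response: q_C = 1339/60 − (1/3)(37.1 − 0.5q_C) ⇒ (5/6)q_C = 9.95, so q_C = 11.94.
Then q_D = 37.1 − 0.5·11.94 = 31.13.

11.94, 31.13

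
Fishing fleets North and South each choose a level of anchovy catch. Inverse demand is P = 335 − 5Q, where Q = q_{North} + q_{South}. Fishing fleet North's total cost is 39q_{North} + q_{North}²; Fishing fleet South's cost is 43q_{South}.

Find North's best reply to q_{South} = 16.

18

Fishing fleet North's profit: π = q_{North}(335 − 5(q_{North} + q_{South})) − 39q_{North} − q_{North}².
∂π/∂q_{North} = 296 − 12q_{North} − 5q_{South} = 0, so q_{North} = 74/3 − (5/12)q_{South}.
At q_{South} = 16: q_{North} = 74/3 − (5/12)·16 = 18.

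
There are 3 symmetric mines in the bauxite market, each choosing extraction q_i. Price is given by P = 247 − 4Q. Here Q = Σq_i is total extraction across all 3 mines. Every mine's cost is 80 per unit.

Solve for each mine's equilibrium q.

A representative mine's profit is π_i = q_i(247 − 4Q) − 80q_i, with Q = q_i + Σ_{j≠i} q_j.
First-order condition: 167 − 8q_i − 4Σ_{j≠i} q_j = 0.
In a symmetric equilibrium every mine chooses the same q, so Σ_{j≠i} q_j = 2q. The condition becomes 167 − 16q = 0, giving q = 167/16 = 10.4375.

10.4375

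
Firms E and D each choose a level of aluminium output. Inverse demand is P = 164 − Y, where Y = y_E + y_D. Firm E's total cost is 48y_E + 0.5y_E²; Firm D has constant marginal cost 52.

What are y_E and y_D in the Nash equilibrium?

Firm E's profit: π = y_E(164 − (y_E + y_D)) − 48y_E − 0.5y_E².
∂π/∂y_E = 116 − 3y_E − y_D = 0, so y_E = 116/3 − (1/3)y_D.
For D: ∂π/∂y_D = 112 − 2y_D − y_E = 0 ⇒ y_D = 56 − 0.5y_E.
Solving the two reaction functions simultaneously: (1 − (−1/3)(−0.5))y_E = 116/3 − (1/3)·56, so (5/6)y_E = 20 and y_E = 24.
Then y_D = 56 − 0.5·24 = 44.

24, 44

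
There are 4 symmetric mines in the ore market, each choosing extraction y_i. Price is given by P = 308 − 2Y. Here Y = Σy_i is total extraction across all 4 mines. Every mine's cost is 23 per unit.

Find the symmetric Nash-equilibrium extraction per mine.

28.5

A representative mine's profit is π_i = y_i(308 − 2Y) − 23y_i, with Y = y_i + Σ_{j≠i} y_j.
First-order condition: 285 − 4y_i − 2Σ_{j≠i} y_j = 0.
With identical mines, set every y_j = y: then 285 − 4y − 6y = 0, i.e. y = 285/10 = 28.5.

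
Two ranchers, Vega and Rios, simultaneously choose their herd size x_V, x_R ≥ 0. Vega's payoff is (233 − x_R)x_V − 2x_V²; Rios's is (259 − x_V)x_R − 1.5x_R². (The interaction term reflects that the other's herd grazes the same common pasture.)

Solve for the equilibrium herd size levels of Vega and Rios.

Expanding Vega's payoff: 233x_V − x_Rx_V − 2x_V².
∂π/∂x_V = 233 − x_R − 4x_V = 0, so x_V = 58.25 − 0.25x_R.
Likewise for Rios: x_R = 259/3 − (1/3)x_V.
Solving the two reaction functions simultaneously: (1 − (−0.25)(−1/3))x_V = 58.25 − 0.25·(259/3), so (11/12)x_V = 110/3 and x_V = 40.
Then x_R = 259/3 − (1/3)·40 = 73.

40, 73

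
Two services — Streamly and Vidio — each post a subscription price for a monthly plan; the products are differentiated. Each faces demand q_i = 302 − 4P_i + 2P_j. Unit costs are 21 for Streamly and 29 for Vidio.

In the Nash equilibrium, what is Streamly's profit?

Streamly's profit: π = (P_{Streamly} − 21)(302 − 4P_{Streamly} + 2P_{Vidio}).
∂π/∂P_{Streamly} = 386 − 8P_{Streamly} + 2P_{Vidio} = 0 ⇒ P_{Streamly} = 48.25 + 0.25P_{Vidio}.
Similarly P_{Vidio} = 52.25 + 0.25P_{Streamly}.
Solving the two reaction functions simultaneously: (1 − (0.25)(0.25))P_{Streamly} = 48.25 + 0.25·52.25, so 0.9375P_{Streamly} = 61.3125 and P_{Streamly} = 65.4.
Then P_{Vidio} = 52.25 + 0.25·65.4 = 68.6.
q_{Streamly} = 302 − 4·65.4 + 2·68.6 = 177.6.
Profit = (65.4 − 21)·177.6 = 7885.44.

7885.44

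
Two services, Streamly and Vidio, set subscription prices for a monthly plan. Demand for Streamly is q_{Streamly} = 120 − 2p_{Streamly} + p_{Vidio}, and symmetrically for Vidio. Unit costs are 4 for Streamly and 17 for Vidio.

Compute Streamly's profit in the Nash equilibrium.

Streamly's profit: π = (p_{Streamly} − 4)(120 − 2p_{Streamly} + p_{Vidio}).
∂π/∂p_{Streamly} = 128 − 4p_{Streamly} + p_{Vidio} = 0 ⇒ p_{Streamly} = 32 + 0.25p_{Vidio}.
Similarly p_{Vidio} = 38.5 + 0.25p_{Streamly}.
Plugging p_{Vidio} into Streamly's best response: p_{Streamly} = 32 + 0.25(38.5 + 0.25p_{Streamly}) ⇒ 0.9375p_{Streamly} = 41.625, so p_{Streamly} = 44.4.
Then p_{Vidio} = 38.5 + 0.25·44.4 = 49.6.
q_{Streamly} = 120 − 2·44.4 + 49.6 = 80.8.
Profit = (44.4 − 4)·80.8 = 3264.32.

3264.32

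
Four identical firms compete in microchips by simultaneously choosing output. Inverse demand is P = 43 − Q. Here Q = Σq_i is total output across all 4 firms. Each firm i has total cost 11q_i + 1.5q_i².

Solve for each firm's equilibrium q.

A representative firm's profit is π_i = q_i(43 − Q) − 11q_i − 1.5q_i², with Q = q_i + Σ_{j≠i} q_j.
First-order condition: 32 − 5q_i − Σ_{j≠i} q_j = 0.
In a symmetric equilibrium every firm chooses the same q, so Σ_{j≠i} q_j = 3q. The condition becomes 32 − 8q = 0, giving q = 32/8 = 4.

4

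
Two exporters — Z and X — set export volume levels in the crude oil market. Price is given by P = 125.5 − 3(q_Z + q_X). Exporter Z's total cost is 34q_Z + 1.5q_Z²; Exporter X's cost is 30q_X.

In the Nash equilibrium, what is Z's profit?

153.125

Exporter Z's profit: π = q_Z(125.5 − 3(q_Z + q_X)) − 34q_Z − 1.5q_Z².
∂π/∂q_Z = 91.5 − 9q_Z − 3q_X = 0, so q_Z = 61/6 − (1/3)q_X.
For X: ∂π/∂q_X = 95.5 − 6q_X − 3q_Z = 0 ⇒ q_X = 191/12 − 0.5q_Z.
Solving the two reaction functions simultaneously: (1 − (−1/3)(−0.5))q_Z = 61/6 − (1/3)·(191/12), so (5/6)q_Z = 175/36 and q_Z = 35/6.
Then q_X = 191/12 − 0.5·(35/6) = 13.
Price P = 125.5 − 3·(113/6) = 69.
Z's profit: (69 − 34)·(35/6) − 1.5(35/6)² = 153.125.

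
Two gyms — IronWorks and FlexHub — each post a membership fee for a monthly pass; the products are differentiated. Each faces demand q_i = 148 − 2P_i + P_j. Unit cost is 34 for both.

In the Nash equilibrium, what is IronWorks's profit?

2888

IronWorks's profit: π = (P_{IronWorks} − 34)(148 − 2P_{IronWorks} + P_{FlexHub}).
∂π/∂P_{IronWorks} = 216 − 4P_{IronWorks} + P_{FlexHub} = 0 ⇒ P_{IronWorks} = 54 + 0.25P_{FlexHub}.
By symmetry P_{FlexHub} = P_{IronWorks}; substituting into the reaction function, 0.75P_{IronWorks} = 54 and P_{IronWorks} = 72.
q_{IronWorks} = 148 − 2·72 + 72 = 76.
Profit = (72 − 34)·76 = 2888.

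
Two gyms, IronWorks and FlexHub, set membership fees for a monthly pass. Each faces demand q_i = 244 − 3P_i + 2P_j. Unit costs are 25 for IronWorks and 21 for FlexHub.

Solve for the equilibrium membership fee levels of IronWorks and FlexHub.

79, 77.5

IronWorks's profit: π = (P_{IronWorks} − 25)(244 − 3P_{IronWorks} + 2P_{FlexHub}).
∂π/∂P_{IronWorks} = 319 − 6P_{IronWorks} + 2P_{FlexHub} = 0 ⇒ P_{IronWorks} = 319/6 + (1/3)P_{FlexHub}.
Similarly P_{FlexHub} = 307/6 + (1/3)P_{IronWorks}.
Substituting the second reaction function into the first: P_{IronWorks} = 319/6 + (1/3)(307/6 + (1/3)P_{IronWorks}), which gives (8/9)P_{IronWorks} = 632/9 ⇒ P_{IronWorks} = 79.
Then P_{FlexHub} = 307/6 + (1/3)·79 = 77.5.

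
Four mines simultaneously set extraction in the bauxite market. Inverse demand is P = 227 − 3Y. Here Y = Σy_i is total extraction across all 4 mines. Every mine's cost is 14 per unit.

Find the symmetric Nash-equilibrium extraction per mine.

A representative mine's profit is π_i = y_i(227 − 3Y) − 14y_i, with Y = y_i + Σ_{j≠i} y_j.
First-order condition: 213 − 6y_i − 3Σ_{j≠i} y_j = 0.
In a symmetric equilibrium every mine chooses the same y, so Σ_{j≠i} y_j = 3y. The condition becomes 213 − 15y = 0, giving y = 213/15 = 14.2.

14.2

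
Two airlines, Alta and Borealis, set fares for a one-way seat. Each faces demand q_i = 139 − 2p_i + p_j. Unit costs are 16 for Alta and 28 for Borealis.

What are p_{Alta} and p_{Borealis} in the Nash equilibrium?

Alta's profit: π = (p_{Alta} − 16)(139 − 2p_{Alta} + p_{Borealis}).
∂π/∂p_{Alta} = 171 − 4p_{Alta} + p_{Borealis} = 0 ⇒ p_{Alta} = 42.75 + 0.25p_{Borealis}.
Similarly p_{Borealis} = 48.75 + 0.25p_{Alta}.
Plugging p_{Borealis} into Alta's best response: p_{Alta} = 42.75 + 0.25(48.75 + 0.25p_{Alta}) ⇒ 0.9375p_{Alta} = 54.9375, so p_{Alta} = 58.6.
Then p_{Borealis} = 48.75 + 0.25·58.6 = 63.4.

58.6, 63.4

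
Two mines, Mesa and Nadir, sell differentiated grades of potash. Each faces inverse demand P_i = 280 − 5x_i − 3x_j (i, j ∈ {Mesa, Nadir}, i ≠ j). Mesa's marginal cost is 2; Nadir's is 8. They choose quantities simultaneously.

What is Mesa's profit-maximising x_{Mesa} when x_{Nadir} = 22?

Mine Mesa's profit: π = x_{Mesa}(280 − 5x_{Mesa} − 3x_{Nadir}) − 2x_{Mesa}.
∂π/∂x_{Mesa} = 278 − 10x_{Mesa} − 3x_{Nadir} = 0 ⇒ x_{Mesa} = 27.8 − 0.3x_{Nadir}.
At x_{Nadir} = 22: x_{Mesa} = 27.8 − 0.3·22 = 21.2.

21.2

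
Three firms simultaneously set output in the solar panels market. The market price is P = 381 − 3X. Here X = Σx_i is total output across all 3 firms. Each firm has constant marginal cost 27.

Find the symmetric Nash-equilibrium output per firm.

29.5

A representative firm's profit is π_i = x_i(381 − 3X) − 27x_i, with X = x_i + Σ_{j≠i} x_j.
First-order condition: 354 − 6x_i − 3Σ_{j≠i} x_j = 0.
In a symmetric equilibrium every firm chooses the same x, so Σ_{j≠i} x_j = 2x. The condition becomes 354 − 12x = 0, giving x = 354/12 = 29.5.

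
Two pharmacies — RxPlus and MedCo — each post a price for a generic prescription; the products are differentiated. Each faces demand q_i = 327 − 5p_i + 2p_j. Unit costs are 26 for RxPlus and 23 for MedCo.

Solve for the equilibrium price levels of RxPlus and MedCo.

RxPlus's profit: π = (p_{RxPlus} − 26)(327 − 5p_{RxPlus} + 2p_{MedCo}).
∂π/∂p_{RxPlus} = 457 − 10p_{RxPlus} + 2p_{MedCo} = 0 ⇒ p_{RxPlus} = 45.7 + 0.2p_{MedCo}.
Similarly p_{MedCo} = 44.2 + 0.2p_{RxPlus}.
Solving the two reaction functions simultaneously: (1 − (0.2)(0.2))p_{RxPlus} = 45.7 + 0.2·44.2, so 0.96p_{RxPlus} = 54.54 and p_{RxPlus} = 56.8125.
Then p_{MedCo} = 44.2 + 0.2·56.8125 = 55.5625.

56.8125, 55.5625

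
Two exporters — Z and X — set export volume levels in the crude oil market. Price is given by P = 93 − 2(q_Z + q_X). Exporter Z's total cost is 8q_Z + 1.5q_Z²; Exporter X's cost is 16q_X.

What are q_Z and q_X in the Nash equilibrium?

Exporter Z's profit: π = q_Z(93 − 2(q_Z + q_X)) − 8q_Z − 1.5q_Z².
∂π/∂q_Z = 85 − 7q_Z − 2q_X = 0, so q_Z = 85/7 − (2/7)q_X.
For X: ∂π/∂q_X = 77 − 4q_X − 2q_Z = 0 ⇒ q_X = 19.25 − 0.5q_Z.
Solving the two reaction functions simultaneously: (1 − (−2/7)(−0.5))q_Z = 85/7 − (2/7)·19.25, so (6/7)q_Z = 93/14 and q_Z = 7.75.
Then q_X = 19.25 − 0.5·7.75 = 15.375.

7.75, 15.375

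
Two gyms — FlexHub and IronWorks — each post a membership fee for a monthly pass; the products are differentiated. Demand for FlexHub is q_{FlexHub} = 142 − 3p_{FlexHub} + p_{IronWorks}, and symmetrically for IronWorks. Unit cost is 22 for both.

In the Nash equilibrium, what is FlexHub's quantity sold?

58.8

FlexHub's profit: π = (p_{FlexHub} − 22)(142 − 3p_{FlexHub} + p_{IronWorks}).
∂π/∂p_{FlexHub} = 208 − 6p_{FlexHub} + p_{IronWorks} = 0 ⇒ p_{FlexHub} = 104/3 + (1/6)p_{IronWorks}.
The game is symmetric, so in equilibrium p_{IronWorks} = p_{FlexHub}: the reaction function gives (5/6)p_{FlexHub} = 104/3, hence p_{FlexHub} = 41.6.
q_{FlexHub} = 142 − 3·41.6 + 41.6 = 58.8.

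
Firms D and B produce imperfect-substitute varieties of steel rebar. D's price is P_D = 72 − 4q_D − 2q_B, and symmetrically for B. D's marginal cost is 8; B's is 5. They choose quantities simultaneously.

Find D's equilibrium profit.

Firm D's profit: π = q_D(72 − 4q_D − 2q_B) − 8q_D.
∂π/∂q_D = 64 − 8q_D − 2q_B = 0 ⇒ q_D = 8 − 0.25q_B.
Similarly q_B = 8.375 − 0.25q_D.
Substituting the second reaction function into the first: q_D = 8 − 0.25(8.375 − 0.25q_D), which gives 0.9375q_D = 189/32 ⇒ q_D = 6.3.
Then q_B = 8.375 − 0.25·6.3 = 6.8.
P_D = 72 − 4·6.3 − 2·6.8 = 33.2.
Profit = (33.2 − 8)·6.3 = 158.76.

158.76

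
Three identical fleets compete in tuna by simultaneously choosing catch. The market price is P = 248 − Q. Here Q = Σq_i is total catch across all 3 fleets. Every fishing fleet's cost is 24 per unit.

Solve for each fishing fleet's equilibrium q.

A representative fishing fleet's profit is π_i = q_i(248 − Q) − 24q_i, with Q = q_i + Σ_{j≠i} q_j.
First-order condition: 224 − 2q_i − Σ_{j≠i} q_j = 0.
Imposing symmetry (q_j = q for all j) turns Σ_{j≠i} q_j into 2q, so 224 = 4q and q = 56.

56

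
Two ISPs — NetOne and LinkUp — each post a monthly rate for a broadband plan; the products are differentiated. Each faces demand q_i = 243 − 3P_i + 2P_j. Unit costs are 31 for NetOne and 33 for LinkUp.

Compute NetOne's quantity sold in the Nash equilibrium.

160.125

NetOne's profit: π = (P_{NetOne} − 31)(243 − 3P_{NetOne} + 2P_{LinkUp}).
∂π/∂P_{NetOne} = 336 − 6P_{NetOne} + 2P_{LinkUp} = 0 ⇒ P_{NetOne} = 56 + (1/3)P_{LinkUp}.
Similarly P_{LinkUp} = 57 + (1/3)P_{NetOne}.
Solving the two reaction functions simultaneously: (1 − (1/3)(1/3))P_{NetOne} = 56 + (1/3)·57, so (8/9)P_{NetOne} = 75 and P_{NetOne} = 84.375.
Then P_{LinkUp} = 57 + (1/3)·84.375 = 85.125.
q_{NetOne} = 243 − 3·84.375 + 2·85.125 = 160.125.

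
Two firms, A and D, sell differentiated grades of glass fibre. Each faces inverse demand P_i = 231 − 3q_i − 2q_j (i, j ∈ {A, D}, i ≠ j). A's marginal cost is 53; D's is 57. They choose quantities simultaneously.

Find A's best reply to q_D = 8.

Firm A's profit: π = q_A(231 − 3q_A − 2q_D) − 53q_A.
∂π/∂q_A = 178 − 6q_A − 2q_D = 0 ⇒ q_A = 89/3 − (1/3)q_D.
At q_D = 8: q_A = 89/3 − (1/3)·8 = 27.

27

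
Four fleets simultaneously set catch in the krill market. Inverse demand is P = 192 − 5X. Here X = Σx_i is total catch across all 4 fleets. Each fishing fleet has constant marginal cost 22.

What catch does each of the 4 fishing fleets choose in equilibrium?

A representative fishing fleet's profit is π_i = x_i(192 − 5X) − 22x_i, with X = x_i + Σ_{j≠i} x_j.
First-order condition: 170 − 10x_i − 5Σ_{j≠i} x_j = 0.
In a symmetric equilibrium every fishing fleet chooses the same x, so Σ_{j≠i} x_j = 3x. The condition becomes 170 − 25x = 0, giving x = 170/25 = 6.8.

6.8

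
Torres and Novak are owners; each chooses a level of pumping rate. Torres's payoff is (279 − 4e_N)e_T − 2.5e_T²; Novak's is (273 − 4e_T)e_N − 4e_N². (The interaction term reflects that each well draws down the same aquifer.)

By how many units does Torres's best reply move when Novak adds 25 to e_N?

-20

Expanding Torres's payoff: 279e_T − 4e_Ne_T − 2.5e_T².
∂π/∂e_T = 279 − 4e_N − 5e_T = 0, so e_T = 55.8 − 0.8e_N.
The reaction-function slope is −0.8, so a 25-unit rise in e_N moves e_T by −0.8 × 25 = −20. Torres's best response falls — the actions are strategic substitutes.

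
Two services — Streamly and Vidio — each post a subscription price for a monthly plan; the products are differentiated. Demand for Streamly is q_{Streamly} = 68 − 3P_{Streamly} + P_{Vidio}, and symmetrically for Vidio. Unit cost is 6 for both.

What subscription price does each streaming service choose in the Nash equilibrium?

17.2

Streamly's profit: π = (P_{Streamly} − 6)(68 − 3P_{Streamly} + P_{Vidio}).
∂π/∂P_{Streamly} = 86 − 6P_{Streamly} + P_{Vidio} = 0 ⇒ P_{Streamly} = 43/3 + (1/6)P_{Vidio}.
By symmetry P_{Vidio} = P_{Streamly}; substituting into the reaction function, (5/6)P_{Streamly} = 43/3 and P_{Streamly} = 17.2.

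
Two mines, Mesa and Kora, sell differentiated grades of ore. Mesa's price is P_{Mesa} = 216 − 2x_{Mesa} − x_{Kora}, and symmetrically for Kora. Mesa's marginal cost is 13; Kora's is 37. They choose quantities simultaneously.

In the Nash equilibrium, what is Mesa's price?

Mine Mesa's profit: π = x_{Mesa}(216 − 2x_{Mesa} − x_{Kora}) − 13x_{Mesa}.
∂π/∂x_{Mesa} = 203 − 4x_{Mesa} − x_{Kora} = 0 ⇒ x_{Mesa} = 50.75 − 0.25x_{Kora}.
Similarly x_{Kora} = 44.75 − 0.25x_{Mesa}.
Substituting the second reaction function into the first: x_{Mesa} = 50.75 − 0.25(44.75 − 0.25x_{Mesa}), which gives 0.9375x_{Mesa} = 39.5625 ⇒ x_{Mesa} = 42.2.
Then x_{Kora} = 44.75 − 0.25·42.2 = 34.2.
P_{Mesa} = 216 − 2·42.2 − 34.2 = 97.4.

97.4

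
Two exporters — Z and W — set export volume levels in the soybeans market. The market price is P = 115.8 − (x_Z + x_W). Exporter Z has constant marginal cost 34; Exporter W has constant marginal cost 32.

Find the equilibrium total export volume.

Exporter Z's profit: π = x_Z(115.8 − (x_Z + x_W)) − 34x_Z.
∂π/∂x_Z = 81.8 − 2x_Z − x_W = 0, so x_Z = 40.9 − 0.5x_W.
By the same steps for W: x_W = 41.9 − 0.5x_Z.
Plugging x_W into Z's best response: x_Z = 40.9 − 0.5(41.9 − 0.5x_Z) ⇒ 0.75x_Z = 19.95, so x_Z = 26.6.
Then x_W = 41.9 − 0.5·26.6 = 28.6.
Total export volume: 26.6 + 28.6 = 55.2.

55.2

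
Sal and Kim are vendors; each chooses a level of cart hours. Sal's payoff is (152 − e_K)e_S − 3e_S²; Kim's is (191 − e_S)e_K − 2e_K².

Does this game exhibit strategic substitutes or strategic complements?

Expanding Sal's payoff: 152e_S − e_Ke_S − 3e_S².
∂π/∂e_S = 152 − e_K − 6e_S = 0, so e_S = 76/3 − (1/6)e_K.
The best-response slope de_S/de_K = −1/6 < 0: the reaction function is downward-sloping, so the choices are strategic substitutes.

strategic substitutes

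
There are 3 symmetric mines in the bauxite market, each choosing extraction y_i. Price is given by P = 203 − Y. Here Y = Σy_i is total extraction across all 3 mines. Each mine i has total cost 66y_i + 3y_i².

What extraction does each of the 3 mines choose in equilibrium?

13.7

A representative mine's profit is π_i = y_i(203 − Y) − 66y_i − 3y_i², with Y = y_i + Σ_{j≠i} y_j.
First-order condition: 137 − 8y_i − Σ_{j≠i} y_j = 0.
In a symmetric equilibrium every mine chooses the same y, so Σ_{j≠i} y_j = 2y. The condition becomes 137 − 10y = 0, giving y = 137/10 = 13.7.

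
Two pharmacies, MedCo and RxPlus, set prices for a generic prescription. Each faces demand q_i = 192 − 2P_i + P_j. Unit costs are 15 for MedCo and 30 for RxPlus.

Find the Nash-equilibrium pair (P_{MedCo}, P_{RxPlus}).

MedCo's profit: π = (P_{MedCo} − 15)(192 − 2P_{MedCo} + P_{RxPlus}).
∂π/∂P_{MedCo} = 222 − 4P_{MedCo} + P_{RxPlus} = 0 ⇒ P_{MedCo} = 55.5 + 0.25P_{RxPlus}.
Similarly P_{RxPlus} = 63 + 0.25P_{MedCo}.
Plugging P_{RxPlus} into MedCo's best response: P_{MedCo} = 55.5 + 0.25(63 + 0.25P_{MedCo}) ⇒ 0.9375P_{MedCo} = 71.25, so P_{MedCo} = 76.
Then P_{RxPlus} = 63 + 0.25·76 = 82.

76, 82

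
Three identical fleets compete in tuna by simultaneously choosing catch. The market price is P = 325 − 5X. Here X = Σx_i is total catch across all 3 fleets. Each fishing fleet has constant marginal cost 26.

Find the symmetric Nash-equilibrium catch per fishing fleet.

14.95

A representative fishing fleet's profit is π_i = x_i(325 − 5X) − 26x_i, with X = x_i + Σ_{j≠i} x_j.
First-order condition: 299 − 10x_i − 5Σ_{j≠i} x_j = 0.
In a symmetric equilibrium every fishing fleet chooses the same x, so Σ_{j≠i} x_j = 2x. The condition becomes 299 − 20x = 0, giving x = 299/20 = 14.95.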